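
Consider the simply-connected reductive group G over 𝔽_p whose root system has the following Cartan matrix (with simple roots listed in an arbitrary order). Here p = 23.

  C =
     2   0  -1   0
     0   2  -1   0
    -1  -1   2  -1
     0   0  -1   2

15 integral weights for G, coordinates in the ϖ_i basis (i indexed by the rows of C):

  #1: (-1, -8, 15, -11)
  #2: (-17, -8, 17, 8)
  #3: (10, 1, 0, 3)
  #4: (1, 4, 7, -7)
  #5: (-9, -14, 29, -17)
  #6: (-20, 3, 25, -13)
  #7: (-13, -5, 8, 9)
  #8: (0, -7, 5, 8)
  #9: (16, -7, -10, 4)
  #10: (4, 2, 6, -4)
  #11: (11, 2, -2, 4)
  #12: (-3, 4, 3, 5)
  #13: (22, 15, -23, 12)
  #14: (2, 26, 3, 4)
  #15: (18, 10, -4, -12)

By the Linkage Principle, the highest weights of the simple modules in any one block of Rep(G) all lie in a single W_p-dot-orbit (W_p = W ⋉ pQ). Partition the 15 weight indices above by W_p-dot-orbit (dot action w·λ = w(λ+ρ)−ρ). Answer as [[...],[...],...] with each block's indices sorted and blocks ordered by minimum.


Type D_4, rank 4, |W|=192; reorder rows/cols to standard.

λ_j+ρ reflected into Ā_23 (⟨·,θ^∨⟩≤23); 4-tuples as given:

    [1] (1, 6, 0, 9)
    [2] (11, 2, 1, 4)
    [3] (11, 2, 1, 4)
    [4] (2, 5, 2, 6)
    [5] (1, 6, 0, 9)
    [6] (11, 2, 1, 4)
    [7] (5, 3, 4, 3)
    [8] (1, 6, 0, 9)
    [9] (2, 5, 2, 6)
    [10] (5, 3, 4, 3)
    [11] (11, 2, 1, 4)
    [12] (2, 5, 2, 6)
    [13] (1, 6, 0, 9)
    [14] (5, 3, 4, 3)
    [15] (5, 3, 4, 3)

Partition of {1..15} into 4 W_23-dot-orbits:

[[1, 5, 8, 13], [2, 3, 6, 11], [4, 9, 12], [7, 10, 14, 15]]


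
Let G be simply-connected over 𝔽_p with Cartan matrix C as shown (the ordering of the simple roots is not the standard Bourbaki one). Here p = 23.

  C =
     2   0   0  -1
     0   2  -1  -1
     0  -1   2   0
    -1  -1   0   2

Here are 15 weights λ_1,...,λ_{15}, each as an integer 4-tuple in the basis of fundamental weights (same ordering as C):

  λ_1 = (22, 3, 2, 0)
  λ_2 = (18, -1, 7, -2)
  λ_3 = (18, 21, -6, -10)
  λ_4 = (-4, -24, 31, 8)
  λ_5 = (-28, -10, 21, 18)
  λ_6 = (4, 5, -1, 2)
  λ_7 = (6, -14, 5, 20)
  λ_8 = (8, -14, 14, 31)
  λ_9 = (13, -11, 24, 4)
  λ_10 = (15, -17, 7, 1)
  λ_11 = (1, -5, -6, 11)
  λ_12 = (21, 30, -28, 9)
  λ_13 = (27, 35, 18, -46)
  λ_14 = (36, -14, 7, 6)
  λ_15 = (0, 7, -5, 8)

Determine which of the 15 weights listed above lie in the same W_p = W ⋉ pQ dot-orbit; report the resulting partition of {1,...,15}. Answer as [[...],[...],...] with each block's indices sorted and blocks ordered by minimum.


Cartan matrix: type A_4 (|W|=120); un-permuting the 4 rows.

W_23-reps of the 15 weights in Ā_23 (same 4-coord order as C):

  λ_1+ρ ↦ (15, 1, 4, 0)
  λ_2+ρ ↦ (15, 1, 4, 0)
  λ_3+ρ ↦ (1, 4, 4, 9)
  λ_4+ρ ↦ (5, 6, 0, 3)
  λ_5+ρ ↦ (1, 4, 4, 9)
  λ_6+ρ ↦ (5, 6, 0, 3)
  λ_7+ρ ↦ (2, 6, 2, 8)
  λ_8+ρ ↦ (2, 5, 4, 3)
  λ_9+ρ ↦ (2, 5, 4, 3)
  λ_10+ρ ↦ (2, 6, 2, 8)
  λ_11+ρ ↦ (2, 5, 4, 3)
  λ_12+ρ ↦ (1, 4, 4, 9)
  λ_13+ρ ↦ (1, 4, 4, 9)
  λ_14+ρ ↦ (2, 6, 2, 8)
  λ_15+ρ ↦ (1, 4, 4, 9)

Grouping the 15 weights by Ā_23-representative: 5 linkage classes.

[[1, 2], [3, 5, 12, 13, 15], [4, 6], [7, 10, 14], [8, 9, 11]]


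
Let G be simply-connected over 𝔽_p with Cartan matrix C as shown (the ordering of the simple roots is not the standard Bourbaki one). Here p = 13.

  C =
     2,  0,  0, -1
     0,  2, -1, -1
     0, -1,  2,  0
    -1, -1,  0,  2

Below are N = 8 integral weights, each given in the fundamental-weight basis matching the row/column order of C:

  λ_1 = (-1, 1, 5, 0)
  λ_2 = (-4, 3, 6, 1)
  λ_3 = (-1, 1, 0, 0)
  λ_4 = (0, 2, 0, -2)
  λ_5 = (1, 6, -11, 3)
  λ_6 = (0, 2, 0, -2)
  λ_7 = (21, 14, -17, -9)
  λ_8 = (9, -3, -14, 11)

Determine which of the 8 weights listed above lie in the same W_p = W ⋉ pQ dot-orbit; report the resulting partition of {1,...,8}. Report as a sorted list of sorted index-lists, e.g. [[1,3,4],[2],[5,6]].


Dynkin diagram of C (from the 6 off-diagonal −1 entries): A_4.

Each λ_j+ρ reduced to Ā_13; 4-tuples below use C's row order:

  1: (0, 2, 6, 1);  2: (2, 3, 7, 1);  3: (0, 2, 1, 1);  4: (0, 2, 1, 1);  5: (2, 3, 7, 1);  6: (0, 2, 1, 1);  7: (0, 2, 6, 1);  8: (2, 3, 7, 1)

Linkage partition of the 8 weights (3 classes, p=13):

[[1, 7], [2, 5, 8], [3, 4, 6]]


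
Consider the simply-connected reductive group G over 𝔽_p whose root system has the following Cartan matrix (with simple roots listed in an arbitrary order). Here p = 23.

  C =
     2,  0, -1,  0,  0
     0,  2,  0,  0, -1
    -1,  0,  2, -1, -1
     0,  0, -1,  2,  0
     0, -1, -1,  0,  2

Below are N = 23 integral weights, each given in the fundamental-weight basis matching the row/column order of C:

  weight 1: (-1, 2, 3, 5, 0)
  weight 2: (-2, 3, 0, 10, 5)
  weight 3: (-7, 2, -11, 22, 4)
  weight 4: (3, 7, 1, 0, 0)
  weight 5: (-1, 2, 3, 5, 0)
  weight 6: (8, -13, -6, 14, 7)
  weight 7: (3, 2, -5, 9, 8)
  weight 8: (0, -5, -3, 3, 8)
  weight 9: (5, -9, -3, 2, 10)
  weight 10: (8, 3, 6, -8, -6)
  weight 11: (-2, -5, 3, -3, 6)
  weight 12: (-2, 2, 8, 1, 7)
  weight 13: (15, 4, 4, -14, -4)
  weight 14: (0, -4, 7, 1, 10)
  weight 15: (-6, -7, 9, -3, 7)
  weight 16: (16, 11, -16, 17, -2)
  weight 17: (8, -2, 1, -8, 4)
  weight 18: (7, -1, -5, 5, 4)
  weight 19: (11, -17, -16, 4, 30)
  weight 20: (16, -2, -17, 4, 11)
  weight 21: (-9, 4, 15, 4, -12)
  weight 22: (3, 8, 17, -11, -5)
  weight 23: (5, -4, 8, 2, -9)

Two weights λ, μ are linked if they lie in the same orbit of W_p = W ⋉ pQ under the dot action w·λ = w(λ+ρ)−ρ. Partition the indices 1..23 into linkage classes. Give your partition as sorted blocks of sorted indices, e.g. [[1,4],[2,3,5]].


Cartan matrix: type D_5 (|W|=1920); un-permuting the 5 rows.

Alcove-folded reps (p=23, 23 weights, presented ϖ-order):

    1: (0, 3, 4, 6, 1)
    2: (1, 4, 0, 11, 1)
    3: (5, 6, 3, 2, 2)
    4: (4, 8, 2, 1, 1)
    5: (0, 3, 4, 6, 1)
    6: (0, 3, 4, 6, 1)
    7: (0, 3, 4, 6, 1)
    8: (1, 4, 1, 2, 3)
    9: (4, 8, 2, 1, 1)
    10: (4, 0, 4, 2, 1)
    11: (1, 4, 1, 2, 3)
    12: (1, 4, 1, 2, 3)
    13: (5, 6, 3, 2, 2)
    14: (1, 4, 1, 2, 3)
    15: (5, 6, 3, 2, 2)
    16: (1, 4, 1, 2, 3)
    17: (4, 0, 4, 2, 1)
    18: (4, 0, 4, 2, 1)
    19: (5, 6, 3, 2, 2)
    20: (1, 4, 0, 11, 1)
    21: (5, 6, 3, 2, 2)
    22: (0, 3, 4, 6, 1)
    23: (4, 8, 2, 1, 1)

Partition of {1..23} into 6 W_23-dot-orbits:

[[1, 5, 6, 7, 22], [2, 20], [3, 13, 15, 19, 21], [4, 9, 23], [8, 11, 12, 14, 16], [10, 17, 18]]


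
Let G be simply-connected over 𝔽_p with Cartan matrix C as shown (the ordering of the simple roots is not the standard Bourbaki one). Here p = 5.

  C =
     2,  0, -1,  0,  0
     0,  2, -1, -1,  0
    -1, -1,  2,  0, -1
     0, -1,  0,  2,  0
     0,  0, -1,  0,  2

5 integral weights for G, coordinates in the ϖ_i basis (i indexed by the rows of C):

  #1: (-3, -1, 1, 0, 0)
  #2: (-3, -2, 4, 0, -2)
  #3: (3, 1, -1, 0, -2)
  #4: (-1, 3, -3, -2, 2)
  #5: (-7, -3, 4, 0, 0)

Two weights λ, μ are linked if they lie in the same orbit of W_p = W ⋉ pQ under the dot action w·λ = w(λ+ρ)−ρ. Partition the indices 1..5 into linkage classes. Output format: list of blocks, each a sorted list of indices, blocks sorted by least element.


Cartan matrix: type D_5 (|W|=1920); un-permuting the 5 rows.

Ā_5 reps of the 5 weights (D_5, coords as presented):

  1: (2, 0, 0, 1, 1);  2: (2, 0, 0, 1, 1);  3: (2, 0, 0, 1, 1);  4: (2, 0, 0, 1, 1);  5: (2, 1, 0, 0, 1)

2 distinct reps among the 5 weights ⇒ 2 W_5-linkage classes:

[[1, 2, 3, 4], [5]]


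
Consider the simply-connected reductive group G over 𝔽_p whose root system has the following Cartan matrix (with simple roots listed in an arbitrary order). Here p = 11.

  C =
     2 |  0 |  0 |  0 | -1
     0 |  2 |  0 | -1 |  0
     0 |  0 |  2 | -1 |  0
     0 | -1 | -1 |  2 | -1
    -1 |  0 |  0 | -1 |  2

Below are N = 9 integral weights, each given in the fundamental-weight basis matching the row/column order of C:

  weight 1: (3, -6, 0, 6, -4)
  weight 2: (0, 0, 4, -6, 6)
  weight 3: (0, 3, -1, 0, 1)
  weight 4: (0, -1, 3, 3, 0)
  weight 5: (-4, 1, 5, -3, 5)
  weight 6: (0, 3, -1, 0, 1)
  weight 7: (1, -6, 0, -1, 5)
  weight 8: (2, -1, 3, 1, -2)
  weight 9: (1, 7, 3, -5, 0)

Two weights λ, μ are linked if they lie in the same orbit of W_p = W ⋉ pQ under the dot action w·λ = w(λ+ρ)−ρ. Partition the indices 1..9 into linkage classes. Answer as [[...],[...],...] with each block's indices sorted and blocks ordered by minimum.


D_5 Cartan matrix, 5 simple roots permuted; ρ=(1,1,1,1,1).

Folding the 9 weights λ_j+ρ into Ā_11 (reps in the given 5-coord order):

  1: (1, 4, 0, 1, 2);  2: (1, 4, 0, 1, 2);  3: (1, 4, 0, 1, 2);  4: (2, 0, 4, 1, 1);  5: (2, 0, 4, 1, 1);  6: (1, 4, 0, 1, 2);  7: (2, 0, 4, 1, 1);  8: (2, 0, 4, 1, 1);  9: (1, 4, 0, 1, 2)

2 distinct reps among the 9 weights ⇒ 2 W_11-linkage classes:

[[1, 2, 3, 6, 9], [4, 5, 7, 8]]


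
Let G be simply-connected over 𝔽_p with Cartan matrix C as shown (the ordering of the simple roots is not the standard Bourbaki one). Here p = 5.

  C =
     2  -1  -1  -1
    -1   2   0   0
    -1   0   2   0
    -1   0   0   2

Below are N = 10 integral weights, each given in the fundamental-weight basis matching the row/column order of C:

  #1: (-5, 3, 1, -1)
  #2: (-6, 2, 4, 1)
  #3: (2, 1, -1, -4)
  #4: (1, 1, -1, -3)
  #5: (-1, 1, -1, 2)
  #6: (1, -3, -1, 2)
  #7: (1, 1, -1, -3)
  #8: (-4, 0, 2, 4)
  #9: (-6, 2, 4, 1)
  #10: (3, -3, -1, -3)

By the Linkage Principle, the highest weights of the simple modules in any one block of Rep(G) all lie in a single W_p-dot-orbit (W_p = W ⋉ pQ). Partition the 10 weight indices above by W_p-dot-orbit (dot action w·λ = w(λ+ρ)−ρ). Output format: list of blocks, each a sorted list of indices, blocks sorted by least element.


Root system D_4: the 4×4 matrix C matches after relabeling.

Alcove-folded reps (p=5, 10 weights, presented ϖ-order):

  [1] (0, 2, 0, 2) · [2] (0, 2, 0, 3) · [3] (0, 2, 0, 3) · [4] (0, 2, 0, 2) · [5] (0, 2, 0, 3) · [6] (0, 2, 0, 3) · [7] (0, 2, 0, 2) · [8] (0, 2, 0, 2) · [9] (0, 2, 0, 3) · [10] (0, 2, 0, 2)

Linkage partition of the 10 weights (2 classes, p=5):

[[1, 4, 7, 8, 10], [2, 3, 5, 6, 9]]


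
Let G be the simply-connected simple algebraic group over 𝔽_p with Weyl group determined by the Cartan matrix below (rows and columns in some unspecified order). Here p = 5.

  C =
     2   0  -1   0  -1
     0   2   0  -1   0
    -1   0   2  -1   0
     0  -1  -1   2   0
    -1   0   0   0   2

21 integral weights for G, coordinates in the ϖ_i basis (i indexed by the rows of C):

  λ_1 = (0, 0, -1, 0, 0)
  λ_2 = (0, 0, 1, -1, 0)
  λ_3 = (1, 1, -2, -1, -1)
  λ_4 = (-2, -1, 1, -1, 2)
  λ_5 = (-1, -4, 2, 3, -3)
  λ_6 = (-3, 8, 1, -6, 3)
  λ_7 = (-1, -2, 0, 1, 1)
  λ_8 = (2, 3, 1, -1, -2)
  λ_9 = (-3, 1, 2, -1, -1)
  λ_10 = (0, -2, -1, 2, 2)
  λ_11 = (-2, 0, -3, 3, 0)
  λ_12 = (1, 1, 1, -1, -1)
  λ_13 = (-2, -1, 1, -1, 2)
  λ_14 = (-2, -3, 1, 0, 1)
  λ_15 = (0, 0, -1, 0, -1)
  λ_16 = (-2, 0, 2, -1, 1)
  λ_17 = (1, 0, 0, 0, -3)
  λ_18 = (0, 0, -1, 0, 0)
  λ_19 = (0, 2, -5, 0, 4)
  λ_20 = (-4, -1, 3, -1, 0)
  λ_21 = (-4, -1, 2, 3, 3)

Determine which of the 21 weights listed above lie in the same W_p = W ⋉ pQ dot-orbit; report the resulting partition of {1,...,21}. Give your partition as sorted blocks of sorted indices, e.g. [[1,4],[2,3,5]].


Type A_5, rank 5, |W|=720; reorder rows/cols to standard.

Each λ_j+ρ reduced to Ā_5; 5-tuples below use C's row order:

  λ_1+ρ ↦ (1, 1, 0, 1, 1) · λ_2+ρ ↦ (1, 1, 2, 0, 1) · λ_3+ρ ↦ (1, 1, 0, 1, 0) · λ_4+ρ ↦ (1, 0, 1, 0, 2) · λ_5+ρ ↦ (0, 1, 1, 1, 2) · λ_6+ρ ↦ (1, 0, 1, 0, 2) · λ_7+ρ ↦ (0, 1, 1, 1, 2) · λ_8+ρ ↦ (1, 0, 1, 0, 2) · λ_9+ρ ↦ (0, 2, 1, 0, 2) · λ_10+ρ ↦ (1, 1, 0, 1, 1) · λ_11+ρ ↦ (0, 1, 1, 1, 2) · λ_12+ρ ↦ (1, 1, 2, 0, 1) · λ_13+ρ ↦ (1, 0, 1, 0, 2) · λ_14+ρ ↦ (1, 1, 0, 1, 1) · λ_15+ρ ↦ (1, 1, 0, 1, 0) · λ_16+ρ ↦ (1, 1, 2, 0, 1) · λ_17+ρ ↦ (0, 1, 1, 1, 2) · λ_18+ρ ↦ (1, 1, 0, 1, 1) · λ_19+ρ ↦ (1, 1, 2, 0, 1) · λ_20+ρ ↦ (1, 0, 1, 0, 2) · λ_21+ρ ↦ (1, 1, 0, 1, 0)

Linkage partition of the 21 weights (6 classes, p=5):

[[1, 10, 14, 18], [2, 12, 16, 19], [3, 15, 21], [4, 6, 8, 13, 20], [5, 7, 11, 17], [9]]


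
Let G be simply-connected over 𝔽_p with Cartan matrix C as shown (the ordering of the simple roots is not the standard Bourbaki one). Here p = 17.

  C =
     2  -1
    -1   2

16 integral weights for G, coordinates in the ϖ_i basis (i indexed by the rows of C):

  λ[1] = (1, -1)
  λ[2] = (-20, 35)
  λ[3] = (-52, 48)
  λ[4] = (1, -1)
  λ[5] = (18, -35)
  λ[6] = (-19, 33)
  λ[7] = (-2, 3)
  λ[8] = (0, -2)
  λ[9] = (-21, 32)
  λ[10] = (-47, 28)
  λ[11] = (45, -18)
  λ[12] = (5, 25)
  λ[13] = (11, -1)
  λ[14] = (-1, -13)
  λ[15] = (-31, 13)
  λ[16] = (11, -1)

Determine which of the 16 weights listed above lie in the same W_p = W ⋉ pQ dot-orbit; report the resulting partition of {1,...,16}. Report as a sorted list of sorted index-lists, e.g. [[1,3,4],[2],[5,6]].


Dynkin diagram of C (from the 2 off-diagonal −1 entries): A_2.

W_17-reps of the 16 weights in Ā_17 (same 2-coord order as C):

  λ_1+ρ ↦ (2, 0) · λ_2+ρ ↦ (2, 0) · λ_3+ρ ↦ (2, 0) · λ_4+ρ ↦ (2, 0) · λ_5+ρ ↦ (2, 0) · λ_6+ρ ↦ (0, 1) · λ_7+ρ ↦ (1, 3) · λ_8+ρ ↦ (0, 1) · λ_9+ρ ↦ (1, 3) · λ_10+ρ ↦ (12, 0) · λ_11+ρ ↦ (12, 0) · λ_12+ρ ↦ (9, 2) · λ_13+ρ ↦ (12, 0) · λ_14+ρ ↦ (12, 0) · λ_15+ρ ↦ (1, 3) · λ_16+ρ ↦ (12, 0)

The 16 indices split into 5 linkage classes (same alcove rep ⇔ same W_17-dot-orbit):

[[1, 2, 3, 4, 5], [6, 8], [7, 9, 15], [10, 11, 13, 14, 16], [12]]


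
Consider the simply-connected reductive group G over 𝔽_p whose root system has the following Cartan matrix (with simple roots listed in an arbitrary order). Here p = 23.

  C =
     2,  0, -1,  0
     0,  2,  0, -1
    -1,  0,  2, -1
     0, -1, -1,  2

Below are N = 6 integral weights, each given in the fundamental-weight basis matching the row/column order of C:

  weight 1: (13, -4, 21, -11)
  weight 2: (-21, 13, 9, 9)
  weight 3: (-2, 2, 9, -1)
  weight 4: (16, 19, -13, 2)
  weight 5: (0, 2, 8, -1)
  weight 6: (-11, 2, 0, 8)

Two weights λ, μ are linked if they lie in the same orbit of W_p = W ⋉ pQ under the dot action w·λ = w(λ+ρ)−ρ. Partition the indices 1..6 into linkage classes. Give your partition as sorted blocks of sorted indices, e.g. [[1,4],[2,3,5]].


Cartan matrix: type A_4 (|W|=120); un-permuting the 4 rows.

Alcove-folded reps (p=23, 6 weights, presented ϖ-order):

  λ_1+ρ ↦ (1, 3, 9, 0);  λ_2+ρ ↦ (1, 3, 9, 0);  λ_3+ρ ↦ (1, 3, 9, 0);  λ_4+ρ ↦ (0, 6, 3, 9);  λ_5+ρ ↦ (1, 3, 9, 0);  λ_6+ρ ↦ (1, 3, 9, 0)

The 6 indices split into 2 linkage classes (same alcove rep ⇔ same W_23-dot-orbit):

[[1, 2, 3, 5, 6], [4]]


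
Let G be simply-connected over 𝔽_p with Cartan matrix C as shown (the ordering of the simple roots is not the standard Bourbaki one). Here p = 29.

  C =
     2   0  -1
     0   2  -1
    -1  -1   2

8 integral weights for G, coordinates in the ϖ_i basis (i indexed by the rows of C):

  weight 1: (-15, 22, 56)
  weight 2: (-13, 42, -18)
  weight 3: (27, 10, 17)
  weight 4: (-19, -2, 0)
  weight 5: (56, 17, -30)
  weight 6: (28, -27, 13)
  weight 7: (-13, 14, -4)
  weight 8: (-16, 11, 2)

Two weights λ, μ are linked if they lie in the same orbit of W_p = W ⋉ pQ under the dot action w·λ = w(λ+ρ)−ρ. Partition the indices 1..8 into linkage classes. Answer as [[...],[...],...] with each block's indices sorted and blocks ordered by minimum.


Root system A_3: the 3×3 matrix C matches after relabeling.

W_29-reps of the 8 weights in Ā_29 (same 3-coord order as C):

  1: (1, 8, 14)
  2: (3, 0, 12)
  3: (0, 17, 1)
  4: (0, 17, 1)
  5: (0, 17, 1)
  6: (3, 0, 12)
  7: (3, 0, 12)
  8: (3, 0, 12)

The 8 indices split into 3 linkage classes (same alcove rep ⇔ same W_29-dot-orbit):

[[1], [2, 6, 7, 8], [3, 4, 5]]


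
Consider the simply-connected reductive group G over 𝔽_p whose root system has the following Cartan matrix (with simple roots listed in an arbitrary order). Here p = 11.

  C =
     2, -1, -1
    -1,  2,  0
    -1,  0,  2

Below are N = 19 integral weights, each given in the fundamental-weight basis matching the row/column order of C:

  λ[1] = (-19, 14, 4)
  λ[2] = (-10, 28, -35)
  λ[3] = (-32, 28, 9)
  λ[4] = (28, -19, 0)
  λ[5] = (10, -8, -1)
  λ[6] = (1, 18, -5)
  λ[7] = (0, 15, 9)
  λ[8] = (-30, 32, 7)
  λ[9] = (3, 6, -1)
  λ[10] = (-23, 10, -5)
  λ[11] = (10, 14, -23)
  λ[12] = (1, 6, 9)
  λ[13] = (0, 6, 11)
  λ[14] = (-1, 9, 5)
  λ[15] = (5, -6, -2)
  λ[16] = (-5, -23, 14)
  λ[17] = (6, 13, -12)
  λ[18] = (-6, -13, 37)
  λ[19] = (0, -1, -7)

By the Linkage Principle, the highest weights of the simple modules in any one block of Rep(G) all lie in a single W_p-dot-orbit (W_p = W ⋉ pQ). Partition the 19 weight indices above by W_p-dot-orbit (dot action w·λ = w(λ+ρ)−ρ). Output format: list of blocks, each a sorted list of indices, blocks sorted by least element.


C ↔ A_3 under row/col permutation; |W(A_3)| = 24.

Alcove-folded reps (p=11, 19 weights, presented ϖ-order):

  [1] (2, 2, 4);  [2] (1, 1, 2);  [3] (1, 1, 2);  [4] (1, 0, 3);  [5] (4, 7, 0);  [6] (6, 1, 2);  [7] (0, 5, 1);  [8] (1, 0, 3);  [9] (4, 7, 0);  [10] (4, 7, 0);  [11] (4, 7, 0);  [12] (1, 1, 2);  [13] (1, 1, 2);  [14] (0, 5, 1);  [15] (0, 5, 1);  [16] (4, 7, 0);  [17] (1, 0, 3);  [18] (0, 5, 1);  [19] (0, 5, 1)

Linkage partition of the 19 weights (6 classes, p=11):

[[1], [2, 3, 12, 13], [4, 8, 17], [5, 9, 10, 11, 16], [6], [7, 14, 15, 18, 19]]


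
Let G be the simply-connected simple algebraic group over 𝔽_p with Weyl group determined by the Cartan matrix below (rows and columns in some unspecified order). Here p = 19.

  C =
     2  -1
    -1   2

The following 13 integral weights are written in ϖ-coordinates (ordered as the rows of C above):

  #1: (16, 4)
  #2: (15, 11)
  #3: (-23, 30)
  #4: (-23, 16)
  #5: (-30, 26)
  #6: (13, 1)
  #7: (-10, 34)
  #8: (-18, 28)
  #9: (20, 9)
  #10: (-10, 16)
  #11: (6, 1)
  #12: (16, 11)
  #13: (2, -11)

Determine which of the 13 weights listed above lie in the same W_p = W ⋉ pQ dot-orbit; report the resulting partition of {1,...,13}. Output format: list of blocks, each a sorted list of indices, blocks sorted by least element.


Dynkin diagram of C (from the 2 off-diagonal −1 entries): A_2.

W_19-reps of the 13 weights in Ā_19 (same 2-coord order as C):

  1: (14, 2);  2: (7, 3);  3: (7, 3);  4: (14, 2);  5: (9, 8);  6: (14, 2);  7: (7, 3);  8: (7, 2);  9: (7, 2);  10: (9, 8);  11: (7, 2);  12: (7, 2);  13: (7, 3)

4 distinct reps among the 13 weights ⇒ 4 W_19-linkage classes:

[[1, 4, 6], [2, 3, 7, 13], [5, 10], [8, 9, 11, 12]]


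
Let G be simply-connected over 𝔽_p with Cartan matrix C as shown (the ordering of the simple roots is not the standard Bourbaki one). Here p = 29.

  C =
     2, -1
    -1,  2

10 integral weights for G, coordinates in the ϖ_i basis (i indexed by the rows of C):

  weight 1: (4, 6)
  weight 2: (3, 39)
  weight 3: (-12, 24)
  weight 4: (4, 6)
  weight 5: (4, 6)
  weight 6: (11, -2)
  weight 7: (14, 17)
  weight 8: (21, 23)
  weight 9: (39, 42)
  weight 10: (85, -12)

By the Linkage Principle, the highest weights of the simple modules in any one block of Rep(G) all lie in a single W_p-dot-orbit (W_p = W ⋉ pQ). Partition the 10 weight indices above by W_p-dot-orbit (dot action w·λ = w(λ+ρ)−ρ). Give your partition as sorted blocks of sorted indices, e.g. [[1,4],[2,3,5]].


C ↔ A_2 under row/col permutation; |W(A_2)| = 6.

Alcove-folded reps (p=29, 10 weights, presented ϖ-order):

  λ_1 → (5, 7)
  λ_2 → (11, 14)
  λ_3 → (11, 14)
  λ_4 → (5, 7)
  λ_5 → (5, 7)
  λ_6 → (11, 1)
  λ_7 → (11, 14)
  λ_8 → (5, 7)
  λ_9 → (11, 14)
  λ_10 → (11, 1)

Grouping the 10 weights by Ā_29-representative: 3 linkage classes.

[[1, 4, 5, 8], [2, 3, 7, 9], [6, 10]]


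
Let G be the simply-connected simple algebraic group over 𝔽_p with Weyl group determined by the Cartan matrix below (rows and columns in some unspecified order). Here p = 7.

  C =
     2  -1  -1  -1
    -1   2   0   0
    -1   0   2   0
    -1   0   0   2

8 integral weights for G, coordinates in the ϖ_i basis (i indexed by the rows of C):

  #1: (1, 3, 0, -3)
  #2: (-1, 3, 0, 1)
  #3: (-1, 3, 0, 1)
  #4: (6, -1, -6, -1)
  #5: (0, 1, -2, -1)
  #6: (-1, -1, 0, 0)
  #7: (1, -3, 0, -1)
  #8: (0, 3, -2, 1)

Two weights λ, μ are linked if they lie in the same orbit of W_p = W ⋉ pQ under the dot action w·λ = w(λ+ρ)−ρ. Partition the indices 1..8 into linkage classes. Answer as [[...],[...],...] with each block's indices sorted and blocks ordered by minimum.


D_4 Cartan matrix, 4 simple roots permuted; ρ=(1,1,1,1).

Alcove-folded reps (p=7, 8 weights, presented ϖ-order):

  1: (0, 4, 1, 2)
  2: (0, 4, 1, 2)
  3: (0, 4, 1, 2)
  4: (0, 0, 5, 0)
  5: (0, 2, 1, 0)
  6: (0, 0, 1, 1)
  7: (0, 2, 1, 0)
  8: (0, 4, 1, 2)

4 distinct reps among the 8 weights ⇒ 4 W_7-linkage classes:

[[1, 2, 3, 8], [4], [5, 7], [6]]


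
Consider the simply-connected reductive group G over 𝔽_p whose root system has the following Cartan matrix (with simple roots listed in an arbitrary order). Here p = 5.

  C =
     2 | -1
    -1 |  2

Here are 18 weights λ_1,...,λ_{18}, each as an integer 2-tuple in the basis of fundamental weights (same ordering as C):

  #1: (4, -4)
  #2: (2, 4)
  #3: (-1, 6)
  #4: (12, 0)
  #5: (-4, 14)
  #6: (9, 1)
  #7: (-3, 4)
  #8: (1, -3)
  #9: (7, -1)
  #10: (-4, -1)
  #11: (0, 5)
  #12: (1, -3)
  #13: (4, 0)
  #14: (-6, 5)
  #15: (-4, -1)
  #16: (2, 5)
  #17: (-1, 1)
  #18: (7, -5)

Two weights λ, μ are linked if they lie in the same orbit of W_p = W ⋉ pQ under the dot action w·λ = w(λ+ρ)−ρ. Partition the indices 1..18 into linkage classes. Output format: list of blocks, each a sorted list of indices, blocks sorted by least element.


Dynkin diagram of C (from the 2 off-diagonal −1 entries): A_2.

Alcove-folded reps (p=5, 18 weights, presented ϖ-order):

  [1] (2, 3) · [2] (0, 2) · [3] (2, 3) · [4] (1, 1) · [5] (0, 3) · [6] (2, 3) · [7] (2, 3) · [8] (0, 2) · [9] (2, 3) · [10] (0, 3) · [11] (1, 3) · [12] (0, 2) · [13] (4, 0) · [14] (4, 0) · [15] (0, 3) · [16] (1, 1) · [17] (0, 2) · [18] (1, 1)

These 18 weights hit 6 W_5-dot-orbits; sizes (5, 4, 3, 3, 1, 2):

[[1, 3, 6, 7, 9], [2, 8, 12, 17], [4, 16, 18], [5, 10, 15], [11], [13, 14]]


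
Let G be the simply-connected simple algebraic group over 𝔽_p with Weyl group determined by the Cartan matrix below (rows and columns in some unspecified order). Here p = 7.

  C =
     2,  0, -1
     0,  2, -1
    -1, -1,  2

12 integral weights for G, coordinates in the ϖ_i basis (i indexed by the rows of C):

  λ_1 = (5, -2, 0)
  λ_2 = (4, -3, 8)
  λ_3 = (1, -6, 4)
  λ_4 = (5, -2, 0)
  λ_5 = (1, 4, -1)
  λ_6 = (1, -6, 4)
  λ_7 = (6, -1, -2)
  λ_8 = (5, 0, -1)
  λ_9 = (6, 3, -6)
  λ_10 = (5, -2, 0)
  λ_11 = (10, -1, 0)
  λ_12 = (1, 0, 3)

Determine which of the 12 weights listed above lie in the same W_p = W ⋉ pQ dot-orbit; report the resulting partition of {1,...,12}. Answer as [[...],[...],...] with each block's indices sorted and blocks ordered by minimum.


Dynkin diagram of C (from the 4 off-diagonal −1 entries): A_3.

W_7-reps of the 12 weights in Ā_7 (same 3-coord order as C):

  λ_1 → (6, 1, 0) · λ_2 → (2, 5, 0) · λ_3 → (2, 5, 0) · λ_4 → (6, 1, 0) · λ_5 → (2, 5, 0) · λ_6 → (2, 5, 0) · λ_7 → (6, 1, 0) · λ_8 → (6, 1, 0) · λ_9 → (2, 1, 4) · λ_10 → (6, 1, 0) · λ_11 → (2, 1, 4) · λ_12 → (2, 1, 4)

Partition of {1..12} into 3 W_7-dot-orbits:

[[1, 4, 7, 8, 10], [2, 3, 5, 6], [9, 11, 12]]


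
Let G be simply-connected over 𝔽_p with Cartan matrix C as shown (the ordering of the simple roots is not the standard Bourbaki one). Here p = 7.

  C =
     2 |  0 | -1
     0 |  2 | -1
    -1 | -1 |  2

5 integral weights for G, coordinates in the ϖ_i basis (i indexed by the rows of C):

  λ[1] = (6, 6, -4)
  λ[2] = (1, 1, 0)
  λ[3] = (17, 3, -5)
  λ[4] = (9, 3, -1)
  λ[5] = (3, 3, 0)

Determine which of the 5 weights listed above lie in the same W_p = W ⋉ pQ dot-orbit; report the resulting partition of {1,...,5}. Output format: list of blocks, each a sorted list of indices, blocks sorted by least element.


Cartan matrix: type A_3 (|W|=24); un-permuting the 3 rows.

W_7-reps of the 5 weights in Ā_7 (same 3-coord order as C):

  1: (0, 0, 3)
  2: (2, 2, 1)
  3: (0, 0, 3)
  4: (0, 0, 3)
  5: (2, 2, 1)

These 5 weights hit 2 W_7-dot-orbits; sizes (3, 2):

[[1, 3, 4], [2, 5]]


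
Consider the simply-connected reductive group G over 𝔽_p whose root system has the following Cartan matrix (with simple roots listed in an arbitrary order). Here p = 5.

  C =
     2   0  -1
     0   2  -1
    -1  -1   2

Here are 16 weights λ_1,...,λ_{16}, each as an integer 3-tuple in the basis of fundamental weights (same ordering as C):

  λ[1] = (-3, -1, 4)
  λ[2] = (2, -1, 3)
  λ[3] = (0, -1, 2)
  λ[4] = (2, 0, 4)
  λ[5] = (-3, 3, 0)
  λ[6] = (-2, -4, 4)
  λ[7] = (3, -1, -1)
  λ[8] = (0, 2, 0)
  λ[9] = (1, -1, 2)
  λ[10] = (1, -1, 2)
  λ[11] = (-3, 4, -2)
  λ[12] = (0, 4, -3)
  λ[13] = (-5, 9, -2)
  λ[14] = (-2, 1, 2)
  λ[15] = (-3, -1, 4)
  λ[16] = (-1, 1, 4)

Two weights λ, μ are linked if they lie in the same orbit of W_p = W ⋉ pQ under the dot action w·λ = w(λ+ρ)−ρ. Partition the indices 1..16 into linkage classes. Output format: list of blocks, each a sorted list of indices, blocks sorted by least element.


Root system A_3: the 3×3 matrix C matches after relabeling.

Each λ_j+ρ reduced to Ā_5; 3-tuples below use C's row order:

    λ_1 → (2, 0, 3)
    λ_2 → (1, 2, 2)
    λ_3 → (1, 0, 3)
    λ_4 → (1, 3, 1)
    λ_5 → (1, 3, 1)
    λ_6 → (1, 3, 1)
    λ_7 → (4, 0, 0)
    λ_8 → (1, 3, 1)
    λ_9 → (2, 0, 3)
    λ_10 → (2, 0, 3)
    λ_11 → (1, 2, 2)
    λ_12 → (1, 3, 1)
    λ_13 → (4, 0, 0)
    λ_14 → (1, 2, 2)
    λ_15 → (2, 0, 3)
    λ_16 → (2, 0, 3)

Grouping the 16 weights by Ā_5-representative: 5 linkage classes.

[[1, 9, 10, 15, 16], [2, 11, 14], [3], [4, 5, 6, 8, 12], [7, 13]]


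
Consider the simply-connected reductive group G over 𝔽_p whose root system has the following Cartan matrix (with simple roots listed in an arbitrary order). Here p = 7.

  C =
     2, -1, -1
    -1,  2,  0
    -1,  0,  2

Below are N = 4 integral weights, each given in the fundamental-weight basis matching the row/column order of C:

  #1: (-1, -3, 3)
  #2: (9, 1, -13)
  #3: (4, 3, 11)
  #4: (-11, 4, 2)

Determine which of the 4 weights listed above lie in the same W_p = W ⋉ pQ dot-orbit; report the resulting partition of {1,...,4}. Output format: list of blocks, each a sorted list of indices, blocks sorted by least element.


Type A_3, rank 3, |W|=24; reorder rows/cols to standard.

Ā_7 reps of the 4 weights (A_3, coords as presented):

  [1] (2, 0, 2) · [2] (3, 2, 2) · [3] (2, 0, 2) · [4] (2, 0, 2)

Grouping the 4 weights by Ā_7-representative: 2 linkage classes.

[[1, 3, 4], [2]]


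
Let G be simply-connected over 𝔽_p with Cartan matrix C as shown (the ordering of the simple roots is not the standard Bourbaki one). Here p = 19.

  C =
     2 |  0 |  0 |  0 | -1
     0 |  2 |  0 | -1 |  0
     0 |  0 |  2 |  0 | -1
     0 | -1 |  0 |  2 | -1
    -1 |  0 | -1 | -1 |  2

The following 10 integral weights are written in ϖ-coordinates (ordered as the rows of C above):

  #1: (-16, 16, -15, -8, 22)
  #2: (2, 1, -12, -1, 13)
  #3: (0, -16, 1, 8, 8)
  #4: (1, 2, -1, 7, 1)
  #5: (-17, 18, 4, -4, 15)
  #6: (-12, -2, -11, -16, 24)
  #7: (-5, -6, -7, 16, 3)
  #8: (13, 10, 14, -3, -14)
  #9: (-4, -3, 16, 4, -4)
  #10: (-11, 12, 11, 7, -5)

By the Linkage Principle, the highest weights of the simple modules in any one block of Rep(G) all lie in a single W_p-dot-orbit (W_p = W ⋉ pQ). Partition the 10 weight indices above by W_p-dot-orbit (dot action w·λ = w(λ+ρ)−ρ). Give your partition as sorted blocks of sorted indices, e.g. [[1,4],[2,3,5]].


Cartan matrix: type D_5 (|W|=1920); un-permuting the 5 rows.

Ā_19 reps of the 10 weights (D_5, coords as presented):

    λ_1+ρ ↦ (1, 4, 0, 3, 1)
    λ_2+ρ ↦ (3, 1, 11, 2, 0)
    λ_3+ρ ↦ (1, 4, 0, 3, 1)
    λ_4+ρ ↦ (2, 3, 0, 2, 2)
    λ_5+ρ ↦ (2, 2, 13, 1, 0)
    λ_6+ρ ↦ (1, 4, 0, 3, 1)
    λ_7+ρ ↦ (2, 3, 0, 2, 2)
    λ_8+ρ ↦ (1, 4, 0, 3, 1)
    λ_9+ρ ↦ (3, 1, 11, 2, 0)
    λ_10+ρ ↦ (2, 3, 0, 2, 2)

4 distinct reps among the 10 weights ⇒ 4 W_19-linkage classes:

[[1, 3, 6, 8], [2, 9], [4, 7, 10], [5]]


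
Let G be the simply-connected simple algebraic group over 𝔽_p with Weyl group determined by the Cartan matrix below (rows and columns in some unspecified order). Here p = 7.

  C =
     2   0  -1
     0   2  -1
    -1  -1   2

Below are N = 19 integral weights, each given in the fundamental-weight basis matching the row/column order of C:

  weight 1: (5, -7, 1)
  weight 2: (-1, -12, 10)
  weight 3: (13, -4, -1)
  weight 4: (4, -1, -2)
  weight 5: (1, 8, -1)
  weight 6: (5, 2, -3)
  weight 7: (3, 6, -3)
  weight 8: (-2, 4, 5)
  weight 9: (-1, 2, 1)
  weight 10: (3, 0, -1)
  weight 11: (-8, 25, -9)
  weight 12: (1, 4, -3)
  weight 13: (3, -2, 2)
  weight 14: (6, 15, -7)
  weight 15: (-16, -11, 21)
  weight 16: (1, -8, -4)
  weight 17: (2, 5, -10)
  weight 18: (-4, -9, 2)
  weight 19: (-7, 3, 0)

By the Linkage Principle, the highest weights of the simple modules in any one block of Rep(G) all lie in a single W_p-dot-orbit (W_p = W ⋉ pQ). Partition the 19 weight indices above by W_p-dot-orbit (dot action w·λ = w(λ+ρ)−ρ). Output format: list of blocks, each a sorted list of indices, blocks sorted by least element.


Dynkin diagram of C (from the 4 off-diagonal −1 entries): A_3.

Folding the 19 weights λ_j+ρ into Ā_7 (reps in the given 3-coord order):

  1: (1, 1, 4);  2: (0, 3, 4);  3: (0, 3, 4);  4: (4, 1, 0);  5: (0, 3, 2);  6: (4, 1, 2);  7: (0, 3, 2);  8: (3, 1, 2);  9: (0, 3, 2);  10: (4, 1, 0);  11: (4, 1, 2);  12: (0, 3, 2);  13: (4, 1, 2);  14: (4, 1, 0);  15: (4, 1, 2);  16: (4, 1, 0);  17: (4, 1, 0);  18: (4, 1, 2);  19: (1, 1, 4)

Linkage partition of the 19 weights (6 classes, p=7):

[[1, 19], [2, 3], [4, 10, 14, 16, 17], [5, 7, 9, 12], [6, 11, 13, 15, 18], [8]]


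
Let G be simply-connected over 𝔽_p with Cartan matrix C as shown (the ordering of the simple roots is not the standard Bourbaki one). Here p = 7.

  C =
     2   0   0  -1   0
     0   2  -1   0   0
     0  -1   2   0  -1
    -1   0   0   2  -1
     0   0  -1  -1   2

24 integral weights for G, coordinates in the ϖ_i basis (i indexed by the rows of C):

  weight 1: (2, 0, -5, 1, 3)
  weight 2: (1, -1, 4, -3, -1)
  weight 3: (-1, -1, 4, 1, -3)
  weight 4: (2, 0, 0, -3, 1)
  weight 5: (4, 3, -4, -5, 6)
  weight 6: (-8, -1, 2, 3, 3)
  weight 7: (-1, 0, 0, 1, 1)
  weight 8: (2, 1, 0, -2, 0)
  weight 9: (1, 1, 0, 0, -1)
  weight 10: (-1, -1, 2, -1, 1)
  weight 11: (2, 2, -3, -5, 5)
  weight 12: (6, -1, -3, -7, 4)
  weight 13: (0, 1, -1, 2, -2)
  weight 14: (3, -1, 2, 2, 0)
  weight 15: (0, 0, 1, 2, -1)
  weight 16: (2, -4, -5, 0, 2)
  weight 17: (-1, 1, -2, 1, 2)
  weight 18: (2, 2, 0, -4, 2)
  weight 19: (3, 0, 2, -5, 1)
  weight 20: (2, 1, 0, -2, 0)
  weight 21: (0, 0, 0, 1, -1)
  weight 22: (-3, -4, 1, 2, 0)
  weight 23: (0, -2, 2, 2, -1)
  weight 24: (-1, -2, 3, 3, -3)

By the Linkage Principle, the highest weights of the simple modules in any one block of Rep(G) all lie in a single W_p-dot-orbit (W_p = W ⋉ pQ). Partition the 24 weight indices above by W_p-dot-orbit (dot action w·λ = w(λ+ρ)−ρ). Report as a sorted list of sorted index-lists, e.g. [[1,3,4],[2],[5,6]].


Type A_5, rank 5, |W|=720; reorder rows/cols to standard.

W_7-reps of the 24 weights in Ā_7 (same 5-coord order as C):

    λ_1 → (1, 1, 1, 2, 0)
    λ_2 → (0, 0, 3, 0, 2)
    λ_3 → (0, 0, 3, 0, 2)
    λ_4 → (1, 1, 1, 2, 0)
    λ_5 → (1, 1, 2, 3, 0)
    λ_6 → (0, 3, 1, 3, 0)
    λ_7 → (0, 1, 1, 2, 2)
    λ_8 → (2, 2, 1, 1, 0)
    λ_9 → (2, 2, 1, 1, 0)
    λ_10 → (0, 0, 3, 0, 2)
    λ_11 → (1, 1, 2, 3, 0)
    λ_12 → (1, 1, 2, 3, 0)
    λ_13 → (1, 1, 1, 2, 0)
    λ_14 → (0, 3, 1, 3, 0)
    λ_15 → (1, 1, 2, 3, 0)
    λ_16 → (0, 3, 1, 3, 0)
    λ_17 → (0, 1, 1, 2, 2)
    λ_18 → (0, 3, 1, 3, 0)
    λ_19 → (0, 1, 1, 2, 2)
    λ_20 → (2, 2, 1, 1, 0)
    λ_21 → (1, 1, 1, 2, 0)
    λ_22 → (2, 2, 1, 1, 0)
    λ_23 → (1, 1, 2, 3, 0)
    λ_24 → (0, 1, 1, 2, 2)

These 24 weights hit 6 W_7-dot-orbits; sizes (4, 3, 5, 4, 4, 4):

[[1, 4, 13, 21], [2, 3, 10], [5, 11, 12, 15, 23], [6, 14, 16, 18], [7, 17, 19, 24], [8, 9, 20, 22]]


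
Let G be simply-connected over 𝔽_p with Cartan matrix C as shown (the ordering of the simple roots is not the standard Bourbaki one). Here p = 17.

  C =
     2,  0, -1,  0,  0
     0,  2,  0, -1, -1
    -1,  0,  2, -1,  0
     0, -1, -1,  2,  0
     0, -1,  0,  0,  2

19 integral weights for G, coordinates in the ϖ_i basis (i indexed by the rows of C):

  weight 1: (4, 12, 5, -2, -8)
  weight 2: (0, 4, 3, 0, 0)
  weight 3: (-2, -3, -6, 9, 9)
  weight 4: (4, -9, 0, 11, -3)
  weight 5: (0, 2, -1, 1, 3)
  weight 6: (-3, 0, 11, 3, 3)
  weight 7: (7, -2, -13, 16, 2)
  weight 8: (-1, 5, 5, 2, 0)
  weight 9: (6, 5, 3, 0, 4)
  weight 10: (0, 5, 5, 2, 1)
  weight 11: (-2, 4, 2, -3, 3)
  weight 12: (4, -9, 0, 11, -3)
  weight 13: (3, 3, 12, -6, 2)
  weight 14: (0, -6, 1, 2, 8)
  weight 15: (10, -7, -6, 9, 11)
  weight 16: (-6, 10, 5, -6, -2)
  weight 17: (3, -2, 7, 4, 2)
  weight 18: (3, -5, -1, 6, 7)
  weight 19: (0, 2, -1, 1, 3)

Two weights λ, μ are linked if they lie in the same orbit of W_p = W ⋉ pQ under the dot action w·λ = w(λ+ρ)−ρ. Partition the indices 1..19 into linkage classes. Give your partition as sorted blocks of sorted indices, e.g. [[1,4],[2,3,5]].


Root system A_5: the 5×5 matrix C matches after relabeling.

Folding the 19 weights λ_j+ρ into Ā_17 (reps in the given 5-coord order):

  1: (1, 5, 4, 1, 1);  2: (1, 5, 4, 1, 1);  3: (4, 2, 1, 2, 7);  4: (4, 2, 1, 2, 7);  5: (1, 3, 0, 2, 4);  6: (2, 1, 8, 4, 0);  7: (2, 1, 8, 4, 0);  8: (0, 6, 6, 3, 1);  9: (1, 5, 4, 1, 1);  10: (0, 6, 6, 3, 1);  11: (1, 3, 0, 2, 4);  12: (4, 2, 1, 2, 7);  13: (2, 1, 8, 4, 0);  14: (1, 3, 0, 2, 4);  15: (1, 5, 4, 1, 1);  16: (1, 5, 4, 1, 1);  17: (2, 1, 8, 4, 0);  18: (4, 4, 0, 3, 4);  19: (1, 3, 0, 2, 4)

Partition of {1..19} into 6 W_17-dot-orbits:

[[1, 2, 9, 15, 16], [3, 4, 12], [5, 11, 14, 19], [6, 7, 13, 17], [8, 10], [18]]


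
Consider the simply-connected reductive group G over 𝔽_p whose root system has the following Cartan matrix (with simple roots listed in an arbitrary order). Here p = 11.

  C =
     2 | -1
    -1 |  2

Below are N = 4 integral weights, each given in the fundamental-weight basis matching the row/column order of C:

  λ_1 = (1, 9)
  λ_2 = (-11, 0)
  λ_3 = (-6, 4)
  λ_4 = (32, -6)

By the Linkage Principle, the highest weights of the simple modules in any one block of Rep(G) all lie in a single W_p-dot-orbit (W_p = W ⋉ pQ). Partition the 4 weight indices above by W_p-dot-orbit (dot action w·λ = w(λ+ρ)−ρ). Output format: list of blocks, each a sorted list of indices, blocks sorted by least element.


Dynkin diagram of C (from the 2 off-diagonal −1 entries): A_2.

Folding the 4 weights λ_j+ρ into Ā_11 (reps in the given 2-coord order):

  λ_1+ρ ↦ (1, 9)
  λ_2+ρ ↦ (1, 9)
  λ_3+ρ ↦ (5, 0)
  λ_4+ρ ↦ (5, 0)

The 4 indices split into 2 linkage classes (same alcove rep ⇔ same W_11-dot-orbit):

[[1, 2], [3, 4]]


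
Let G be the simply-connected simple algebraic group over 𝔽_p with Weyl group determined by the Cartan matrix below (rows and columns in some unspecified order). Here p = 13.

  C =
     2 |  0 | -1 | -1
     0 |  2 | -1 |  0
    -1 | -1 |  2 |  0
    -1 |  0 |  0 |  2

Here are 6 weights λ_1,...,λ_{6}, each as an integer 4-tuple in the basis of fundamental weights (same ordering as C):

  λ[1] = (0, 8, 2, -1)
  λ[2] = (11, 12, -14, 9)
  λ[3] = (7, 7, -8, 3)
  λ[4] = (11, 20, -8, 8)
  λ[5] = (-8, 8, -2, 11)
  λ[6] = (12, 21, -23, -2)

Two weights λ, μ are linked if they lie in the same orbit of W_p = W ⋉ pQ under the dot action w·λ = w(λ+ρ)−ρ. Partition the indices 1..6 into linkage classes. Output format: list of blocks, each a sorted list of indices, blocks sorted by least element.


Dynkin diagram of C (from the 6 off-diagonal −1 entries): A_4.

Alcove-folded reps (p=13, 6 weights, presented ϖ-order):

  1: (1, 9, 3, 0) · 2: (1, 9, 3, 0) · 3: (1, 1, 7, 4) · 4: (1, 1, 7, 4) · 5: (1, 1, 7, 4) · 6: (1, 9, 3, 0)

Partition of {1..6} into 2 W_13-dot-orbits:

[[1, 2, 6], [3, 4, 5]]


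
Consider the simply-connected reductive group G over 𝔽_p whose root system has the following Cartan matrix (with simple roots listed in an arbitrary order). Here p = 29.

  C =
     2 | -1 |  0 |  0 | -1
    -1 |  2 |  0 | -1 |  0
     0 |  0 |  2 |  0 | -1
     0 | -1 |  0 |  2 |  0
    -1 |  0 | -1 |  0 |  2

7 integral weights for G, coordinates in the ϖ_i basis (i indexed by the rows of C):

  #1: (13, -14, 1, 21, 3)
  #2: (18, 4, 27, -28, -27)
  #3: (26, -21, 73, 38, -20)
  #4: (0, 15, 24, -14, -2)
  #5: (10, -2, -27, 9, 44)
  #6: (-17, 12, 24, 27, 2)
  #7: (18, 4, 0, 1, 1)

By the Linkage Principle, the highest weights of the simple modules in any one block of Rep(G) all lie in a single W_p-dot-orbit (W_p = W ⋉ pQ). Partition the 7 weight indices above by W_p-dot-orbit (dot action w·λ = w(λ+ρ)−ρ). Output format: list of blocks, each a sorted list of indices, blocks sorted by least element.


Cartan matrix: type A_5 (|W|=720); un-permuting the 5 rows.

Each λ_j+ρ reduced to Ā_29; 5-tuples below use C's row order:

  1: (1, 13, 2, 9, 4)
  2: (19, 5, 1, 2, 2)
  3: (4, 10, 2, 2, 3)
  4: (0, 3, 12, 1, 1)
  5: (9, 10, 2, 0, 7)
  6: (0, 3, 12, 1, 1)
  7: (19, 5, 1, 2, 2)

The 7 indices split into 5 linkage classes (same alcove rep ⇔ same W_29-dot-orbit):

[[1], [2, 7], [3], [4, 6], [5]]


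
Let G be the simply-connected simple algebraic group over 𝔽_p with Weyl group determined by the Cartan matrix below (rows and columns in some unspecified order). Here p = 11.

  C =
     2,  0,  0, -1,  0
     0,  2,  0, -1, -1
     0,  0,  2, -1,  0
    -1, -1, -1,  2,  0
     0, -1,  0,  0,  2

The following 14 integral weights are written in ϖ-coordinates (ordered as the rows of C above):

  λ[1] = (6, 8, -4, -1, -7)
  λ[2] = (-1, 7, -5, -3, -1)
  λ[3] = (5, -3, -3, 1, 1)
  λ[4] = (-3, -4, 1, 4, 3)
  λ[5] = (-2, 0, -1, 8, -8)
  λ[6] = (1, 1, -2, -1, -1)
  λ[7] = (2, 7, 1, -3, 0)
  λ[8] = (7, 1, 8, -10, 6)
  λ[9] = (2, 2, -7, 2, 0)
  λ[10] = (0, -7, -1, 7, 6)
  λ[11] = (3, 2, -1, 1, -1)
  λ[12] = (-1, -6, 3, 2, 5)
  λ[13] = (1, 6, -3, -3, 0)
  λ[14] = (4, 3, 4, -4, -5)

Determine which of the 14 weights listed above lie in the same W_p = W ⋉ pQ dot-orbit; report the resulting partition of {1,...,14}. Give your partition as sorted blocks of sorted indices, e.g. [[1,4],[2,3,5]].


D_5 Cartan matrix, 5 simple roots permuted; ρ=(1,1,1,1,1).

Alcove-folded reps (p=11, 14 weights, presented ϖ-order):

    λ_1 → (2, 3, 2, 0, 1)
    λ_2 → (4, 0, 0, 2, 0)
    λ_3 → (4, 0, 0, 2, 0)
    λ_4 → (2, 3, 2, 0, 1)
    λ_5 → (1, 1, 0, 1, 0)
    λ_6 → (1, 1, 0, 1, 0)
    λ_7 → (1, 1, 0, 1, 0)
    λ_8 → (1, 1, 0, 1, 0)
    λ_9 → (0, 0, 3, 3, 1)
    λ_10 → (1, 1, 0, 1, 0)
    λ_11 → (4, 0, 0, 2, 0)
    λ_12 → (2, 3, 2, 0, 1)
    λ_13 → (2, 3, 2, 0, 1)
    λ_14 → (2, 3, 2, 0, 1)

4 distinct reps among the 14 weights ⇒ 4 W_11-linkage classes:

[[1, 4, 12, 13, 14], [2, 3, 11], [5, 6, 7, 8, 10], [9]]


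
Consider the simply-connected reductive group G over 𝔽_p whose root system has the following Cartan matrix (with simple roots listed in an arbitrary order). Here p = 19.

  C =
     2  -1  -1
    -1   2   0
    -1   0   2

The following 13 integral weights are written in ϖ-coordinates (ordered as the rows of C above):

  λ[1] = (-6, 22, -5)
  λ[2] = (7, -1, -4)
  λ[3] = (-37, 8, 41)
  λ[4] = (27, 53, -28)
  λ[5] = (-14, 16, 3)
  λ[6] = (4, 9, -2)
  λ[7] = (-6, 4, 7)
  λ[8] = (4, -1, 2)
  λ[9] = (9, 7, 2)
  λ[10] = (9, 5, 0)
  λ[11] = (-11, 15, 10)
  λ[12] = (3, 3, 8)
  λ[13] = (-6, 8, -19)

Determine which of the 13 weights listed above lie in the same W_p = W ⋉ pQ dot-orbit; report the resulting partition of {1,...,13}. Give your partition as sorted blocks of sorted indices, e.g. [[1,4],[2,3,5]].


A_3 Cartan matrix, 3 simple roots permuted; ρ=(1,1,1).

Each λ_j+ρ reduced to Ā_19; 3-tuples below use C's row order:

    λ_1 → (4, 10, 1)
    λ_2 → (5, 0, 3)
    λ_3 → (4, 4, 9)
    λ_4 → (10, 6, 1)
    λ_5 → (4, 4, 9)
    λ_6 → (4, 10, 1)
    λ_7 → (5, 0, 3)
    λ_8 → (5, 0, 3)
    λ_9 → (10, 6, 1)
    λ_10 → (10, 6, 1)
    λ_11 → (10, 6, 1)
    λ_12 → (4, 4, 9)
    λ_13 → (4, 10, 1)

The 13 indices split into 4 linkage classes (same alcove rep ⇔ same W_19-dot-orbit):

[[1, 6, 13], [2, 7, 8], [3, 5, 12], [4, 9, 10, 11]]
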